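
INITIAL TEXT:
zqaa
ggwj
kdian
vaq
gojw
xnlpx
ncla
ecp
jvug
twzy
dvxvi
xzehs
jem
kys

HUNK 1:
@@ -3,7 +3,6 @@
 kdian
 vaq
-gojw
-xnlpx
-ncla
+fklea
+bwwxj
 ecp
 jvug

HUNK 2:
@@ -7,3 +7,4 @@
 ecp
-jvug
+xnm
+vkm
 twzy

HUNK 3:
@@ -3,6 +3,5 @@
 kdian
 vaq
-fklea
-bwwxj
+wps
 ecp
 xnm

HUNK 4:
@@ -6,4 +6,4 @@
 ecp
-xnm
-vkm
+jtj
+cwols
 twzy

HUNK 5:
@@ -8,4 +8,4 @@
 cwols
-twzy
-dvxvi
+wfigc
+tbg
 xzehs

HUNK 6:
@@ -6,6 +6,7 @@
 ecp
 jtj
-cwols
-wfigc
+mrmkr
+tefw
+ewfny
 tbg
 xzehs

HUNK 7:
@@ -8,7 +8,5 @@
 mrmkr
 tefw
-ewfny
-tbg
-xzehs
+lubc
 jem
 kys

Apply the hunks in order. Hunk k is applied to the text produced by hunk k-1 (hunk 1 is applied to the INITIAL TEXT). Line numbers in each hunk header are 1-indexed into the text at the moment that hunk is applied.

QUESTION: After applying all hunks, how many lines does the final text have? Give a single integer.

Hunk 1: at line 3 remove [gojw,xnlpx,ncla] add [fklea,bwwxj] -> 13 lines: zqaa ggwj kdian vaq fklea bwwxj ecp jvug twzy dvxvi xzehs jem kys
Hunk 2: at line 7 remove [jvug] add [xnm,vkm] -> 14 lines: zqaa ggwj kdian vaq fklea bwwxj ecp xnm vkm twzy dvxvi xzehs jem kys
Hunk 3: at line 3 remove [fklea,bwwxj] add [wps] -> 13 lines: zqaa ggwj kdian vaq wps ecp xnm vkm twzy dvxvi xzehs jem kys
Hunk 4: at line 6 remove [xnm,vkm] add [jtj,cwols] -> 13 lines: zqaa ggwj kdian vaq wps ecp jtj cwols twzy dvxvi xzehs jem kys
Hunk 5: at line 8 remove [twzy,dvxvi] add [wfigc,tbg] -> 13 lines: zqaa ggwj kdian vaq wps ecp jtj cwols wfigc tbg xzehs jem kys
Hunk 6: at line 6 remove [cwols,wfigc] add [mrmkr,tefw,ewfny] -> 14 lines: zqaa ggwj kdian vaq wps ecp jtj mrmkr tefw ewfny tbg xzehs jem kys
Hunk 7: at line 8 remove [ewfny,tbg,xzehs] add [lubc] -> 12 lines: zqaa ggwj kdian vaq wps ecp jtj mrmkr tefw lubc jem kys
Final line count: 12

Answer: 12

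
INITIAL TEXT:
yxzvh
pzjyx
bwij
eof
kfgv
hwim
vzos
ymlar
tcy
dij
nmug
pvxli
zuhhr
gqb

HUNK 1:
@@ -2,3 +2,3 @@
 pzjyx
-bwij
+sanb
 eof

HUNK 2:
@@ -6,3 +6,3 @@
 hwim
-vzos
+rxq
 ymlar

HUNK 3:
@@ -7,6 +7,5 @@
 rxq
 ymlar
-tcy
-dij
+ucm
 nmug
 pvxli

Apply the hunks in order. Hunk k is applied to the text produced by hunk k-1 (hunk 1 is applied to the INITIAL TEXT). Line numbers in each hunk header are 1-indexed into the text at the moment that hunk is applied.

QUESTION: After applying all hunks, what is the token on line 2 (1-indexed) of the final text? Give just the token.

Answer: pzjyx

Derivation:
Hunk 1: at line 2 remove [bwij] add [sanb] -> 14 lines: yxzvh pzjyx sanb eof kfgv hwim vzos ymlar tcy dij nmug pvxli zuhhr gqb
Hunk 2: at line 6 remove [vzos] add [rxq] -> 14 lines: yxzvh pzjyx sanb eof kfgv hwim rxq ymlar tcy dij nmug pvxli zuhhr gqb
Hunk 3: at line 7 remove [tcy,dij] add [ucm] -> 13 lines: yxzvh pzjyx sanb eof kfgv hwim rxq ymlar ucm nmug pvxli zuhhr gqb
Final line 2: pzjyx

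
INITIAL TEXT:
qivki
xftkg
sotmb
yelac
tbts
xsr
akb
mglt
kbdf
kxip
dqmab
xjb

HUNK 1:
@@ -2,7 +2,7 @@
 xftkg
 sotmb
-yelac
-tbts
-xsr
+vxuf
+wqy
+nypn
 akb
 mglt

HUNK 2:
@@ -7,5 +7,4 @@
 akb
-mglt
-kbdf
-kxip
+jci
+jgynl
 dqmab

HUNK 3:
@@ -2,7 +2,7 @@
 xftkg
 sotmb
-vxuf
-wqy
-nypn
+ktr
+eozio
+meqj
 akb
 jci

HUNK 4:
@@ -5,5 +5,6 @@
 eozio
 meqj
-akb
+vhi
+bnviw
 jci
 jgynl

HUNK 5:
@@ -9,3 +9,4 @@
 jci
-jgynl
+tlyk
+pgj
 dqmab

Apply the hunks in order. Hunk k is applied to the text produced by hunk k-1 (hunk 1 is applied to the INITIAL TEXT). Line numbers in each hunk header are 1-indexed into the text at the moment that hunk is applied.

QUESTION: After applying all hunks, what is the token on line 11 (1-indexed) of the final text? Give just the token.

Hunk 1: at line 2 remove [yelac,tbts,xsr] add [vxuf,wqy,nypn] -> 12 lines: qivki xftkg sotmb vxuf wqy nypn akb mglt kbdf kxip dqmab xjb
Hunk 2: at line 7 remove [mglt,kbdf,kxip] add [jci,jgynl] -> 11 lines: qivki xftkg sotmb vxuf wqy nypn akb jci jgynl dqmab xjb
Hunk 3: at line 2 remove [vxuf,wqy,nypn] add [ktr,eozio,meqj] -> 11 lines: qivki xftkg sotmb ktr eozio meqj akb jci jgynl dqmab xjb
Hunk 4: at line 5 remove [akb] add [vhi,bnviw] -> 12 lines: qivki xftkg sotmb ktr eozio meqj vhi bnviw jci jgynl dqmab xjb
Hunk 5: at line 9 remove [jgynl] add [tlyk,pgj] -> 13 lines: qivki xftkg sotmb ktr eozio meqj vhi bnviw jci tlyk pgj dqmab xjb
Final line 11: pgj

Answer: pgj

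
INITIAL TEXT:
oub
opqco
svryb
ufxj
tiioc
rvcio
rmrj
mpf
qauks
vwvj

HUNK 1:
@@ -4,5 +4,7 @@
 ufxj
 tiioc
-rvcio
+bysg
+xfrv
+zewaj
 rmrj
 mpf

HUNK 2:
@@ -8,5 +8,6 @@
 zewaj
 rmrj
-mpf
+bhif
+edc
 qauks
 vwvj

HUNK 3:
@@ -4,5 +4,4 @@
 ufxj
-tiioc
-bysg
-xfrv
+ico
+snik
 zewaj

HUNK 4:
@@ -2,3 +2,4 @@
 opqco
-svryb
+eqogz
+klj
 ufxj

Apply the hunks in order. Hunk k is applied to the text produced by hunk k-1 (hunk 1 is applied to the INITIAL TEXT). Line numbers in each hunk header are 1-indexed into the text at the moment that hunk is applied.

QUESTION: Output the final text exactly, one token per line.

Answer: oub
opqco
eqogz
klj
ufxj
ico
snik
zewaj
rmrj
bhif
edc
qauks
vwvj

Derivation:
Hunk 1: at line 4 remove [rvcio] add [bysg,xfrv,zewaj] -> 12 lines: oub opqco svryb ufxj tiioc bysg xfrv zewaj rmrj mpf qauks vwvj
Hunk 2: at line 8 remove [mpf] add [bhif,edc] -> 13 lines: oub opqco svryb ufxj tiioc bysg xfrv zewaj rmrj bhif edc qauks vwvj
Hunk 3: at line 4 remove [tiioc,bysg,xfrv] add [ico,snik] -> 12 lines: oub opqco svryb ufxj ico snik zewaj rmrj bhif edc qauks vwvj
Hunk 4: at line 2 remove [svryb] add [eqogz,klj] -> 13 lines: oub opqco eqogz klj ufxj ico snik zewaj rmrj bhif edc qauks vwvj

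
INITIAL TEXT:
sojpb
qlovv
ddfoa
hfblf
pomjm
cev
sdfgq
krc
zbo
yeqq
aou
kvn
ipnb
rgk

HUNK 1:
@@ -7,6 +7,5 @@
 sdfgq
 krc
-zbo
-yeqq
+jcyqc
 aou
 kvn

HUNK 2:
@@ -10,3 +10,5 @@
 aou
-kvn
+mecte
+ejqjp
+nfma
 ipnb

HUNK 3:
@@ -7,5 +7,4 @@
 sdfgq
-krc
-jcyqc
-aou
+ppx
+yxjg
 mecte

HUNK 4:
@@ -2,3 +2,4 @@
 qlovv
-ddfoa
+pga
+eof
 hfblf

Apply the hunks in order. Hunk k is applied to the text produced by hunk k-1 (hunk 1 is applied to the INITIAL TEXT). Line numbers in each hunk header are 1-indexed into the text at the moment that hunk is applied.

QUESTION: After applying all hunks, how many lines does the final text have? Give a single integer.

Answer: 15

Derivation:
Hunk 1: at line 7 remove [zbo,yeqq] add [jcyqc] -> 13 lines: sojpb qlovv ddfoa hfblf pomjm cev sdfgq krc jcyqc aou kvn ipnb rgk
Hunk 2: at line 10 remove [kvn] add [mecte,ejqjp,nfma] -> 15 lines: sojpb qlovv ddfoa hfblf pomjm cev sdfgq krc jcyqc aou mecte ejqjp nfma ipnb rgk
Hunk 3: at line 7 remove [krc,jcyqc,aou] add [ppx,yxjg] -> 14 lines: sojpb qlovv ddfoa hfblf pomjm cev sdfgq ppx yxjg mecte ejqjp nfma ipnb rgk
Hunk 4: at line 2 remove [ddfoa] add [pga,eof] -> 15 lines: sojpb qlovv pga eof hfblf pomjm cev sdfgq ppx yxjg mecte ejqjp nfma ipnb rgk
Final line count: 15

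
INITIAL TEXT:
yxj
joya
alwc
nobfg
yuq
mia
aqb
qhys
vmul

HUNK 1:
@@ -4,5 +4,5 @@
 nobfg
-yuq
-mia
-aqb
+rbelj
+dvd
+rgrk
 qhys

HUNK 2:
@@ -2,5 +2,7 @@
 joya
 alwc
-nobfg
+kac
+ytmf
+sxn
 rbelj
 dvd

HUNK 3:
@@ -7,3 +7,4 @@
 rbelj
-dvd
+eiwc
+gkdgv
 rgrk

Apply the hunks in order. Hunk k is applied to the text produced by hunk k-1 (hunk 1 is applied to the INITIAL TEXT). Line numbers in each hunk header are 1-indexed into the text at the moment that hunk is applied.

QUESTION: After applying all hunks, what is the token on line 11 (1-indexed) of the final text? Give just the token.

Answer: qhys

Derivation:
Hunk 1: at line 4 remove [yuq,mia,aqb] add [rbelj,dvd,rgrk] -> 9 lines: yxj joya alwc nobfg rbelj dvd rgrk qhys vmul
Hunk 2: at line 2 remove [nobfg] add [kac,ytmf,sxn] -> 11 lines: yxj joya alwc kac ytmf sxn rbelj dvd rgrk qhys vmul
Hunk 3: at line 7 remove [dvd] add [eiwc,gkdgv] -> 12 lines: yxj joya alwc kac ytmf sxn rbelj eiwc gkdgv rgrk qhys vmul
Final line 11: qhys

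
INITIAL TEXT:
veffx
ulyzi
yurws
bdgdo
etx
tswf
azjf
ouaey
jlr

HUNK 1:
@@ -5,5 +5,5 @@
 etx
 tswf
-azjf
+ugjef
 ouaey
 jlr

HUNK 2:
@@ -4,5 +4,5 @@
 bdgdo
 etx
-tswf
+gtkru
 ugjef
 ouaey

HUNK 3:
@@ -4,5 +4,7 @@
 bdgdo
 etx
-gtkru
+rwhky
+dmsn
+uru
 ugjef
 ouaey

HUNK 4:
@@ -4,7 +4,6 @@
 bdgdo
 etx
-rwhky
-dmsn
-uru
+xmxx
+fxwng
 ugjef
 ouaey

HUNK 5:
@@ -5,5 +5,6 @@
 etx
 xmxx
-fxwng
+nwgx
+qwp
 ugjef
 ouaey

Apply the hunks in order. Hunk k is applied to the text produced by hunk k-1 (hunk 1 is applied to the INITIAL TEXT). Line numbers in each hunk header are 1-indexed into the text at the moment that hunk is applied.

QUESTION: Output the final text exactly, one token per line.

Hunk 1: at line 5 remove [azjf] add [ugjef] -> 9 lines: veffx ulyzi yurws bdgdo etx tswf ugjef ouaey jlr
Hunk 2: at line 4 remove [tswf] add [gtkru] -> 9 lines: veffx ulyzi yurws bdgdo etx gtkru ugjef ouaey jlr
Hunk 3: at line 4 remove [gtkru] add [rwhky,dmsn,uru] -> 11 lines: veffx ulyzi yurws bdgdo etx rwhky dmsn uru ugjef ouaey jlr
Hunk 4: at line 4 remove [rwhky,dmsn,uru] add [xmxx,fxwng] -> 10 lines: veffx ulyzi yurws bdgdo etx xmxx fxwng ugjef ouaey jlr
Hunk 5: at line 5 remove [fxwng] add [nwgx,qwp] -> 11 lines: veffx ulyzi yurws bdgdo etx xmxx nwgx qwp ugjef ouaey jlr

Answer: veffx
ulyzi
yurws
bdgdo
etx
xmxx
nwgx
qwp
ugjef
ouaey
jlr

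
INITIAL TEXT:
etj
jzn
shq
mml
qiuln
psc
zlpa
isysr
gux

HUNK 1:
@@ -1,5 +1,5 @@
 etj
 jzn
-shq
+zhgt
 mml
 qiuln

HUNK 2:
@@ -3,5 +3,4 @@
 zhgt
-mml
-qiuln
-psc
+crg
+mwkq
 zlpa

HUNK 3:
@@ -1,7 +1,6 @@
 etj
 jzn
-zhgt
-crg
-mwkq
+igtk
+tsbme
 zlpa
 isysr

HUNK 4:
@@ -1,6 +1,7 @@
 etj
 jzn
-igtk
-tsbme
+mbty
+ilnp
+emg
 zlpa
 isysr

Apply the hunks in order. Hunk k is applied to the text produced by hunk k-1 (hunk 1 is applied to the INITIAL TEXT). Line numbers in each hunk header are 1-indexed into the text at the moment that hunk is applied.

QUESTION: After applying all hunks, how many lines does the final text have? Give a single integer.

Answer: 8

Derivation:
Hunk 1: at line 1 remove [shq] add [zhgt] -> 9 lines: etj jzn zhgt mml qiuln psc zlpa isysr gux
Hunk 2: at line 3 remove [mml,qiuln,psc] add [crg,mwkq] -> 8 lines: etj jzn zhgt crg mwkq zlpa isysr gux
Hunk 3: at line 1 remove [zhgt,crg,mwkq] add [igtk,tsbme] -> 7 lines: etj jzn igtk tsbme zlpa isysr gux
Hunk 4: at line 1 remove [igtk,tsbme] add [mbty,ilnp,emg] -> 8 lines: etj jzn mbty ilnp emg zlpa isysr gux
Final line count: 8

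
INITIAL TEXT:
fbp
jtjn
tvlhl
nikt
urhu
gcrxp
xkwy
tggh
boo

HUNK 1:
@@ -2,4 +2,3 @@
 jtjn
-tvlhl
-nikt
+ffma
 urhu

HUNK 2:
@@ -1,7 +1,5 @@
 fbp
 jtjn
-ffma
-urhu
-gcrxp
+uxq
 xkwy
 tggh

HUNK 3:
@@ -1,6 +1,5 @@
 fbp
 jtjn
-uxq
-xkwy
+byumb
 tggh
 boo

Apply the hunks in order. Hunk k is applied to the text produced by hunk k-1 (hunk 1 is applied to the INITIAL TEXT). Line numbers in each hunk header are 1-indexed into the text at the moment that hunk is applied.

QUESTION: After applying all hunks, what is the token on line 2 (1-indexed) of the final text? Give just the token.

Hunk 1: at line 2 remove [tvlhl,nikt] add [ffma] -> 8 lines: fbp jtjn ffma urhu gcrxp xkwy tggh boo
Hunk 2: at line 1 remove [ffma,urhu,gcrxp] add [uxq] -> 6 lines: fbp jtjn uxq xkwy tggh boo
Hunk 3: at line 1 remove [uxq,xkwy] add [byumb] -> 5 lines: fbp jtjn byumb tggh boo
Final line 2: jtjn

Answer: jtjn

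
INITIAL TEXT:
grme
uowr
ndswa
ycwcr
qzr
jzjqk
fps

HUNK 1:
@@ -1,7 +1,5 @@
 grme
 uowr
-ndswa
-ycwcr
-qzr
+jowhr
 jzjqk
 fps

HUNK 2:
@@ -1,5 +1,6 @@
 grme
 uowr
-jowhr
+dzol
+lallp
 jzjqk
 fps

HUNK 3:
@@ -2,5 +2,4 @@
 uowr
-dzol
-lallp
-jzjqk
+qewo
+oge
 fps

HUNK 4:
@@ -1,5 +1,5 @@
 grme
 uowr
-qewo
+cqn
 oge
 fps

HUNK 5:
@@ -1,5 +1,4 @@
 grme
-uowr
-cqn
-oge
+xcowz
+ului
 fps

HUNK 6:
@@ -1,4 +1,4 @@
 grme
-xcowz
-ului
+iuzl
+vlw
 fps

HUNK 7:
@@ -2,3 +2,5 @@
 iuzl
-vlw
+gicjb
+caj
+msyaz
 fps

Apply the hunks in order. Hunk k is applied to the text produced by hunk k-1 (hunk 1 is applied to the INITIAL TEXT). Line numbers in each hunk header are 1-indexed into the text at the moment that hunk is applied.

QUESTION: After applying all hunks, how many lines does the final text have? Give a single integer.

Hunk 1: at line 1 remove [ndswa,ycwcr,qzr] add [jowhr] -> 5 lines: grme uowr jowhr jzjqk fps
Hunk 2: at line 1 remove [jowhr] add [dzol,lallp] -> 6 lines: grme uowr dzol lallp jzjqk fps
Hunk 3: at line 2 remove [dzol,lallp,jzjqk] add [qewo,oge] -> 5 lines: grme uowr qewo oge fps
Hunk 4: at line 1 remove [qewo] add [cqn] -> 5 lines: grme uowr cqn oge fps
Hunk 5: at line 1 remove [uowr,cqn,oge] add [xcowz,ului] -> 4 lines: grme xcowz ului fps
Hunk 6: at line 1 remove [xcowz,ului] add [iuzl,vlw] -> 4 lines: grme iuzl vlw fps
Hunk 7: at line 2 remove [vlw] add [gicjb,caj,msyaz] -> 6 lines: grme iuzl gicjb caj msyaz fps
Final line count: 6

Answer: 6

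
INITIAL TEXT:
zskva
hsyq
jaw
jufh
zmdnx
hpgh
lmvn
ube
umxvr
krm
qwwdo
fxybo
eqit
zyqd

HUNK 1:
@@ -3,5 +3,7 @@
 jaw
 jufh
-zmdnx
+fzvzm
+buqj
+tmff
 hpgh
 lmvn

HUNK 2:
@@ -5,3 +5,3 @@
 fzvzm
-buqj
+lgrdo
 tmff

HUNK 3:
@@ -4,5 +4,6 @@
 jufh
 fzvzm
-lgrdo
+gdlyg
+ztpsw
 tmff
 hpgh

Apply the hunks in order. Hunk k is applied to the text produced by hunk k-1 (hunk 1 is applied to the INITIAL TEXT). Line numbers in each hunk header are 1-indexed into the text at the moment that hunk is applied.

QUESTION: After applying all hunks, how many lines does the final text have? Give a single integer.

Answer: 17

Derivation:
Hunk 1: at line 3 remove [zmdnx] add [fzvzm,buqj,tmff] -> 16 lines: zskva hsyq jaw jufh fzvzm buqj tmff hpgh lmvn ube umxvr krm qwwdo fxybo eqit zyqd
Hunk 2: at line 5 remove [buqj] add [lgrdo] -> 16 lines: zskva hsyq jaw jufh fzvzm lgrdo tmff hpgh lmvn ube umxvr krm qwwdo fxybo eqit zyqd
Hunk 3: at line 4 remove [lgrdo] add [gdlyg,ztpsw] -> 17 lines: zskva hsyq jaw jufh fzvzm gdlyg ztpsw tmff hpgh lmvn ube umxvr krm qwwdo fxybo eqit zyqd
Final line count: 17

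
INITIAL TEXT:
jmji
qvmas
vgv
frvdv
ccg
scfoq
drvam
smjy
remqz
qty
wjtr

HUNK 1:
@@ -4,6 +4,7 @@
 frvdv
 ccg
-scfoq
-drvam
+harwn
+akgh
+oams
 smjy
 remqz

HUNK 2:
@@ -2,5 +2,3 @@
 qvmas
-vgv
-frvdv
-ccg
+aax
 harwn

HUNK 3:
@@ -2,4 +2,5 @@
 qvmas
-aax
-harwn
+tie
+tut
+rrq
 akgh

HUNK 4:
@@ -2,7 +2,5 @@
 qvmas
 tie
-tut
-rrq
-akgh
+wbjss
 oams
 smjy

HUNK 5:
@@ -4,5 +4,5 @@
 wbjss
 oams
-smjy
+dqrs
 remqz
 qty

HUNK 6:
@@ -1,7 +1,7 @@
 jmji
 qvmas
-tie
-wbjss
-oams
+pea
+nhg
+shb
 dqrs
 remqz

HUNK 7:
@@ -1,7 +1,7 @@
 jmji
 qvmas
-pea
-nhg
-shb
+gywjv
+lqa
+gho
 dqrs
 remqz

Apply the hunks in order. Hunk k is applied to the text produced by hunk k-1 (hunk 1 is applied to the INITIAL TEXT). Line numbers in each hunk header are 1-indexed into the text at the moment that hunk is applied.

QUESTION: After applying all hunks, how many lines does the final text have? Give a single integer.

Answer: 9

Derivation:
Hunk 1: at line 4 remove [scfoq,drvam] add [harwn,akgh,oams] -> 12 lines: jmji qvmas vgv frvdv ccg harwn akgh oams smjy remqz qty wjtr
Hunk 2: at line 2 remove [vgv,frvdv,ccg] add [aax] -> 10 lines: jmji qvmas aax harwn akgh oams smjy remqz qty wjtr
Hunk 3: at line 2 remove [aax,harwn] add [tie,tut,rrq] -> 11 lines: jmji qvmas tie tut rrq akgh oams smjy remqz qty wjtr
Hunk 4: at line 2 remove [tut,rrq,akgh] add [wbjss] -> 9 lines: jmji qvmas tie wbjss oams smjy remqz qty wjtr
Hunk 5: at line 4 remove [smjy] add [dqrs] -> 9 lines: jmji qvmas tie wbjss oams dqrs remqz qty wjtr
Hunk 6: at line 1 remove [tie,wbjss,oams] add [pea,nhg,shb] -> 9 lines: jmji qvmas pea nhg shb dqrs remqz qty wjtr
Hunk 7: at line 1 remove [pea,nhg,shb] add [gywjv,lqa,gho] -> 9 lines: jmji qvmas gywjv lqa gho dqrs remqz qty wjtr
Final line count: 9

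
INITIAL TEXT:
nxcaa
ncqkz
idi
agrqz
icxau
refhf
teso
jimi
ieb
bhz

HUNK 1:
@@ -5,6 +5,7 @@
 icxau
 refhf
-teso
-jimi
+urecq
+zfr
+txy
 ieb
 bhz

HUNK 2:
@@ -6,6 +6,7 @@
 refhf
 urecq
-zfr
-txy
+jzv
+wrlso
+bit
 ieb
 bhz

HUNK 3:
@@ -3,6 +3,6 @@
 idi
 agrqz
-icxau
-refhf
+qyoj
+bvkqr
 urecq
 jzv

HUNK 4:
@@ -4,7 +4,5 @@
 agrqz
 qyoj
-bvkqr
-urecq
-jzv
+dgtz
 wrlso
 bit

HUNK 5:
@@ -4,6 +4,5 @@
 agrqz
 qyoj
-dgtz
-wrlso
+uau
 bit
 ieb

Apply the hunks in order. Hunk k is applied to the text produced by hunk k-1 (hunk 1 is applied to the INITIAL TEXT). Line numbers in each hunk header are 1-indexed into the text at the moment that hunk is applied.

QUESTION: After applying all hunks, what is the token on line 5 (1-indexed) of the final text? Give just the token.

Hunk 1: at line 5 remove [teso,jimi] add [urecq,zfr,txy] -> 11 lines: nxcaa ncqkz idi agrqz icxau refhf urecq zfr txy ieb bhz
Hunk 2: at line 6 remove [zfr,txy] add [jzv,wrlso,bit] -> 12 lines: nxcaa ncqkz idi agrqz icxau refhf urecq jzv wrlso bit ieb bhz
Hunk 3: at line 3 remove [icxau,refhf] add [qyoj,bvkqr] -> 12 lines: nxcaa ncqkz idi agrqz qyoj bvkqr urecq jzv wrlso bit ieb bhz
Hunk 4: at line 4 remove [bvkqr,urecq,jzv] add [dgtz] -> 10 lines: nxcaa ncqkz idi agrqz qyoj dgtz wrlso bit ieb bhz
Hunk 5: at line 4 remove [dgtz,wrlso] add [uau] -> 9 lines: nxcaa ncqkz idi agrqz qyoj uau bit ieb bhz
Final line 5: qyoj

Answer: qyoj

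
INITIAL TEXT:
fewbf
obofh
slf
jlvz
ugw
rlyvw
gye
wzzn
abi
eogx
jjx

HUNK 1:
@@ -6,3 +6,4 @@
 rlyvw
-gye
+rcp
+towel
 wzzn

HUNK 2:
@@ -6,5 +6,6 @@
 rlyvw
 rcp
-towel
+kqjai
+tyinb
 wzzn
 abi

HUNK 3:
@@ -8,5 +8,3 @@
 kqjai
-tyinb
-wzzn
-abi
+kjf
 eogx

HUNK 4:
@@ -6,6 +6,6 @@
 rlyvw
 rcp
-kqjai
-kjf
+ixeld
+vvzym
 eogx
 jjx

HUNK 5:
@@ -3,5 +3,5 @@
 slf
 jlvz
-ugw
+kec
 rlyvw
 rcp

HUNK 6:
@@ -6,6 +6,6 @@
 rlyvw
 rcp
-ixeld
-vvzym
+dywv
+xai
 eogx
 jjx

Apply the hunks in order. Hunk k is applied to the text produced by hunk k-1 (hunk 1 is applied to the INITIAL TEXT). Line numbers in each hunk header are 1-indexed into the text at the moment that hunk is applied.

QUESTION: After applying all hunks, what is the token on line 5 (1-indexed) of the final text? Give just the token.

Answer: kec

Derivation:
Hunk 1: at line 6 remove [gye] add [rcp,towel] -> 12 lines: fewbf obofh slf jlvz ugw rlyvw rcp towel wzzn abi eogx jjx
Hunk 2: at line 6 remove [towel] add [kqjai,tyinb] -> 13 lines: fewbf obofh slf jlvz ugw rlyvw rcp kqjai tyinb wzzn abi eogx jjx
Hunk 3: at line 8 remove [tyinb,wzzn,abi] add [kjf] -> 11 lines: fewbf obofh slf jlvz ugw rlyvw rcp kqjai kjf eogx jjx
Hunk 4: at line 6 remove [kqjai,kjf] add [ixeld,vvzym] -> 11 lines: fewbf obofh slf jlvz ugw rlyvw rcp ixeld vvzym eogx jjx
Hunk 5: at line 3 remove [ugw] add [kec] -> 11 lines: fewbf obofh slf jlvz kec rlyvw rcp ixeld vvzym eogx jjx
Hunk 6: at line 6 remove [ixeld,vvzym] add [dywv,xai] -> 11 lines: fewbf obofh slf jlvz kec rlyvw rcp dywv xai eogx jjx
Final line 5: kec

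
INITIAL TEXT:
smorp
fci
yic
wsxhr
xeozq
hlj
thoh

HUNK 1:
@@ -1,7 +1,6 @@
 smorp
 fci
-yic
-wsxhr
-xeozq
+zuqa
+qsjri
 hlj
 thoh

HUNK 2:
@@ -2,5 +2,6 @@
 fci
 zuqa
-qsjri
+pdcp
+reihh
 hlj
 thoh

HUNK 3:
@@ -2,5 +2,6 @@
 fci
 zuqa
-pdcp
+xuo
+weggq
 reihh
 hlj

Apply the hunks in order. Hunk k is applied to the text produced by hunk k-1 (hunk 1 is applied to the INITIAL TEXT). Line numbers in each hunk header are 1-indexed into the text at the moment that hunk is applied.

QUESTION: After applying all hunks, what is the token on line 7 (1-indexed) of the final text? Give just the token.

Answer: hlj

Derivation:
Hunk 1: at line 1 remove [yic,wsxhr,xeozq] add [zuqa,qsjri] -> 6 lines: smorp fci zuqa qsjri hlj thoh
Hunk 2: at line 2 remove [qsjri] add [pdcp,reihh] -> 7 lines: smorp fci zuqa pdcp reihh hlj thoh
Hunk 3: at line 2 remove [pdcp] add [xuo,weggq] -> 8 lines: smorp fci zuqa xuo weggq reihh hlj thoh
Final line 7: hlj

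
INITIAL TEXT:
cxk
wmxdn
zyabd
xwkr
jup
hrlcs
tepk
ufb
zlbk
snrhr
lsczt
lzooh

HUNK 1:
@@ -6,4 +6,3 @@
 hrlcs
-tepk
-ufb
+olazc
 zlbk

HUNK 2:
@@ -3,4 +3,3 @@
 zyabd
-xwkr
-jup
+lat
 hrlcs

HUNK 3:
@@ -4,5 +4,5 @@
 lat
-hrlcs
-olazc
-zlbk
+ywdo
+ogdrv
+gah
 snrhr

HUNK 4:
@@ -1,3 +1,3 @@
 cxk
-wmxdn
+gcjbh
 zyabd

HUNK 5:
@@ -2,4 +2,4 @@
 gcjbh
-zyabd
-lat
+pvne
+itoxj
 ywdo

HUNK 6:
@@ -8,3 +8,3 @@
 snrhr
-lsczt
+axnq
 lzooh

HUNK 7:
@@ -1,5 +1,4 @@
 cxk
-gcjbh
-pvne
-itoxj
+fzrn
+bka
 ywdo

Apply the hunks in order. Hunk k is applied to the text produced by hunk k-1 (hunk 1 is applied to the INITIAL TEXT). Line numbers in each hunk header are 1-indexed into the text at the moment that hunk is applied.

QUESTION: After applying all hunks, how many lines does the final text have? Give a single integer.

Answer: 9

Derivation:
Hunk 1: at line 6 remove [tepk,ufb] add [olazc] -> 11 lines: cxk wmxdn zyabd xwkr jup hrlcs olazc zlbk snrhr lsczt lzooh
Hunk 2: at line 3 remove [xwkr,jup] add [lat] -> 10 lines: cxk wmxdn zyabd lat hrlcs olazc zlbk snrhr lsczt lzooh
Hunk 3: at line 4 remove [hrlcs,olazc,zlbk] add [ywdo,ogdrv,gah] -> 10 lines: cxk wmxdn zyabd lat ywdo ogdrv gah snrhr lsczt lzooh
Hunk 4: at line 1 remove [wmxdn] add [gcjbh] -> 10 lines: cxk gcjbh zyabd lat ywdo ogdrv gah snrhr lsczt lzooh
Hunk 5: at line 2 remove [zyabd,lat] add [pvne,itoxj] -> 10 lines: cxk gcjbh pvne itoxj ywdo ogdrv gah snrhr lsczt lzooh
Hunk 6: at line 8 remove [lsczt] add [axnq] -> 10 lines: cxk gcjbh pvne itoxj ywdo ogdrv gah snrhr axnq lzooh
Hunk 7: at line 1 remove [gcjbh,pvne,itoxj] add [fzrn,bka] -> 9 lines: cxk fzrn bka ywdo ogdrv gah snrhr axnq lzooh
Final line count: 9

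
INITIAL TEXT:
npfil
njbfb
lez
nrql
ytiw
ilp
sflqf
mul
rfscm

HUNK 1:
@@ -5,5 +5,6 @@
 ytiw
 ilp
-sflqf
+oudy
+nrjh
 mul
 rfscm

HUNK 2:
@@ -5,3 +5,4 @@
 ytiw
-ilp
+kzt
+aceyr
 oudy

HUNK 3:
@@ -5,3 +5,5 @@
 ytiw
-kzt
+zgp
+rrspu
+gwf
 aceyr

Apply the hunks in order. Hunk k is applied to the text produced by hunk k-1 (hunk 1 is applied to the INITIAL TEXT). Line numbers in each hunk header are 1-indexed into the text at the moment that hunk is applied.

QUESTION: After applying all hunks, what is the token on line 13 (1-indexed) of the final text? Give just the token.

Hunk 1: at line 5 remove [sflqf] add [oudy,nrjh] -> 10 lines: npfil njbfb lez nrql ytiw ilp oudy nrjh mul rfscm
Hunk 2: at line 5 remove [ilp] add [kzt,aceyr] -> 11 lines: npfil njbfb lez nrql ytiw kzt aceyr oudy nrjh mul rfscm
Hunk 3: at line 5 remove [kzt] add [zgp,rrspu,gwf] -> 13 lines: npfil njbfb lez nrql ytiw zgp rrspu gwf aceyr oudy nrjh mul rfscm
Final line 13: rfscm

Answer: rfscm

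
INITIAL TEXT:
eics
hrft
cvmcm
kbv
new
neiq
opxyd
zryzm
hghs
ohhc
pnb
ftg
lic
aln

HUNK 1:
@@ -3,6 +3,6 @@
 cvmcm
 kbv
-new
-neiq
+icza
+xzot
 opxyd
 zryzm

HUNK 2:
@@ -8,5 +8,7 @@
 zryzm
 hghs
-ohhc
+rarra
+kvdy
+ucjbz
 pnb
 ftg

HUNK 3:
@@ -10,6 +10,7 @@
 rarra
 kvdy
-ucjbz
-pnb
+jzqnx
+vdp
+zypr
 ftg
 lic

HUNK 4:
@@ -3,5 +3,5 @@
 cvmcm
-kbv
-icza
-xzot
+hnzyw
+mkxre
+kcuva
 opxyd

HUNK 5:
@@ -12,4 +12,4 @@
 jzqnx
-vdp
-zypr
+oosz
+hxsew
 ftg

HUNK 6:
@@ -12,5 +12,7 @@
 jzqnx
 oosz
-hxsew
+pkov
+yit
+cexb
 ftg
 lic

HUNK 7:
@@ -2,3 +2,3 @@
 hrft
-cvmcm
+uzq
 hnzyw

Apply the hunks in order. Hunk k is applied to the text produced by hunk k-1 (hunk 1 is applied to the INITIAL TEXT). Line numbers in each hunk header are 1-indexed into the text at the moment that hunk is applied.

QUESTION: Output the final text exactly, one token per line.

Hunk 1: at line 3 remove [new,neiq] add [icza,xzot] -> 14 lines: eics hrft cvmcm kbv icza xzot opxyd zryzm hghs ohhc pnb ftg lic aln
Hunk 2: at line 8 remove [ohhc] add [rarra,kvdy,ucjbz] -> 16 lines: eics hrft cvmcm kbv icza xzot opxyd zryzm hghs rarra kvdy ucjbz pnb ftg lic aln
Hunk 3: at line 10 remove [ucjbz,pnb] add [jzqnx,vdp,zypr] -> 17 lines: eics hrft cvmcm kbv icza xzot opxyd zryzm hghs rarra kvdy jzqnx vdp zypr ftg lic aln
Hunk 4: at line 3 remove [kbv,icza,xzot] add [hnzyw,mkxre,kcuva] -> 17 lines: eics hrft cvmcm hnzyw mkxre kcuva opxyd zryzm hghs rarra kvdy jzqnx vdp zypr ftg lic aln
Hunk 5: at line 12 remove [vdp,zypr] add [oosz,hxsew] -> 17 lines: eics hrft cvmcm hnzyw mkxre kcuva opxyd zryzm hghs rarra kvdy jzqnx oosz hxsew ftg lic aln
Hunk 6: at line 12 remove [hxsew] add [pkov,yit,cexb] -> 19 lines: eics hrft cvmcm hnzyw mkxre kcuva opxyd zryzm hghs rarra kvdy jzqnx oosz pkov yit cexb ftg lic aln
Hunk 7: at line 2 remove [cvmcm] add [uzq] -> 19 lines: eics hrft uzq hnzyw mkxre kcuva opxyd zryzm hghs rarra kvdy jzqnx oosz pkov yit cexb ftg lic aln

Answer: eics
hrft
uzq
hnzyw
mkxre
kcuva
opxyd
zryzm
hghs
rarra
kvdy
jzqnx
oosz
pkov
yit
cexb
ftg
lic
aln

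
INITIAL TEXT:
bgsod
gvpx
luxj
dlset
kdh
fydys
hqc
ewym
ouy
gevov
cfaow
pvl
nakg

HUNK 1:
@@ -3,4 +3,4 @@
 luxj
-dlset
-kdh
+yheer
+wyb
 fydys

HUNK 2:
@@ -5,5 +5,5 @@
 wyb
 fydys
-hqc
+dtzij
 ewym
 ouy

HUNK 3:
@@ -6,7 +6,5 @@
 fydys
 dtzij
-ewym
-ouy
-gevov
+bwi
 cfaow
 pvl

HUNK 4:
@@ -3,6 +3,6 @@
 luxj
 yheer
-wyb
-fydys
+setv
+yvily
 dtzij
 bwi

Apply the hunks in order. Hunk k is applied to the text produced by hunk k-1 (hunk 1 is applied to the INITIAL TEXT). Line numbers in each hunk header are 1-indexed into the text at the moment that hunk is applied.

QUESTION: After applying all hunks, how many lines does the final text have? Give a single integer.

Answer: 11

Derivation:
Hunk 1: at line 3 remove [dlset,kdh] add [yheer,wyb] -> 13 lines: bgsod gvpx luxj yheer wyb fydys hqc ewym ouy gevov cfaow pvl nakg
Hunk 2: at line 5 remove [hqc] add [dtzij] -> 13 lines: bgsod gvpx luxj yheer wyb fydys dtzij ewym ouy gevov cfaow pvl nakg
Hunk 3: at line 6 remove [ewym,ouy,gevov] add [bwi] -> 11 lines: bgsod gvpx luxj yheer wyb fydys dtzij bwi cfaow pvl nakg
Hunk 4: at line 3 remove [wyb,fydys] add [setv,yvily] -> 11 lines: bgsod gvpx luxj yheer setv yvily dtzij bwi cfaow pvl nakg
Final line count: 11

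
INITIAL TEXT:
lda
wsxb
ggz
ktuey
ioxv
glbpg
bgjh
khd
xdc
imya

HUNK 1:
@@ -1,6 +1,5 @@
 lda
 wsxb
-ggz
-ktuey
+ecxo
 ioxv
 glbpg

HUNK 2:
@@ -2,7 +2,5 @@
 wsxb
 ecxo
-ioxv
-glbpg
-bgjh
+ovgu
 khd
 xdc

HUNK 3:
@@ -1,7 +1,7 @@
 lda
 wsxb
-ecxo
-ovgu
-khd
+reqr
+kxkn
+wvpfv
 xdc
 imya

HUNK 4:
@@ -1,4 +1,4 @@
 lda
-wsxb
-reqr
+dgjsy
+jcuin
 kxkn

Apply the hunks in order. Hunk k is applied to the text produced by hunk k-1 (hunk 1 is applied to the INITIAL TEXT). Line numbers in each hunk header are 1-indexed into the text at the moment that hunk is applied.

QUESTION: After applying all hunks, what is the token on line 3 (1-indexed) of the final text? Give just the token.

Hunk 1: at line 1 remove [ggz,ktuey] add [ecxo] -> 9 lines: lda wsxb ecxo ioxv glbpg bgjh khd xdc imya
Hunk 2: at line 2 remove [ioxv,glbpg,bgjh] add [ovgu] -> 7 lines: lda wsxb ecxo ovgu khd xdc imya
Hunk 3: at line 1 remove [ecxo,ovgu,khd] add [reqr,kxkn,wvpfv] -> 7 lines: lda wsxb reqr kxkn wvpfv xdc imya
Hunk 4: at line 1 remove [wsxb,reqr] add [dgjsy,jcuin] -> 7 lines: lda dgjsy jcuin kxkn wvpfv xdc imya
Final line 3: jcuin

Answer: jcuin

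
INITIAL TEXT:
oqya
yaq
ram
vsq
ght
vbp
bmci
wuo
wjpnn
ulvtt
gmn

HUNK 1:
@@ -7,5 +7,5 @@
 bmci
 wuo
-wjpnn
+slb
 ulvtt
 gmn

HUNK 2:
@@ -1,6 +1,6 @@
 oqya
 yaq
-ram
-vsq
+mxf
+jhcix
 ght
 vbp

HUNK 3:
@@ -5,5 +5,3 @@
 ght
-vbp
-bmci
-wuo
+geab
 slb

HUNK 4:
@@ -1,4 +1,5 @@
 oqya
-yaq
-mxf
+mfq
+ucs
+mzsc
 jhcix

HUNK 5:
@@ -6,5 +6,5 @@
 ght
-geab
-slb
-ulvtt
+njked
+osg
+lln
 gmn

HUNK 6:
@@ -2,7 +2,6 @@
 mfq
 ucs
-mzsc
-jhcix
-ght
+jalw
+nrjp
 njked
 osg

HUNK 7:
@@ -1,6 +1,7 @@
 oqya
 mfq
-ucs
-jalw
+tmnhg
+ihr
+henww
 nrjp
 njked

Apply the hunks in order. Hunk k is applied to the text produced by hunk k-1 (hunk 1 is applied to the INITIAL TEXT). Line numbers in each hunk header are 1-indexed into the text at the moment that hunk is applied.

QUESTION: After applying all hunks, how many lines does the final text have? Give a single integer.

Hunk 1: at line 7 remove [wjpnn] add [slb] -> 11 lines: oqya yaq ram vsq ght vbp bmci wuo slb ulvtt gmn
Hunk 2: at line 1 remove [ram,vsq] add [mxf,jhcix] -> 11 lines: oqya yaq mxf jhcix ght vbp bmci wuo slb ulvtt gmn
Hunk 3: at line 5 remove [vbp,bmci,wuo] add [geab] -> 9 lines: oqya yaq mxf jhcix ght geab slb ulvtt gmn
Hunk 4: at line 1 remove [yaq,mxf] add [mfq,ucs,mzsc] -> 10 lines: oqya mfq ucs mzsc jhcix ght geab slb ulvtt gmn
Hunk 5: at line 6 remove [geab,slb,ulvtt] add [njked,osg,lln] -> 10 lines: oqya mfq ucs mzsc jhcix ght njked osg lln gmn
Hunk 6: at line 2 remove [mzsc,jhcix,ght] add [jalw,nrjp] -> 9 lines: oqya mfq ucs jalw nrjp njked osg lln gmn
Hunk 7: at line 1 remove [ucs,jalw] add [tmnhg,ihr,henww] -> 10 lines: oqya mfq tmnhg ihr henww nrjp njked osg lln gmn
Final line count: 10

Answer: 10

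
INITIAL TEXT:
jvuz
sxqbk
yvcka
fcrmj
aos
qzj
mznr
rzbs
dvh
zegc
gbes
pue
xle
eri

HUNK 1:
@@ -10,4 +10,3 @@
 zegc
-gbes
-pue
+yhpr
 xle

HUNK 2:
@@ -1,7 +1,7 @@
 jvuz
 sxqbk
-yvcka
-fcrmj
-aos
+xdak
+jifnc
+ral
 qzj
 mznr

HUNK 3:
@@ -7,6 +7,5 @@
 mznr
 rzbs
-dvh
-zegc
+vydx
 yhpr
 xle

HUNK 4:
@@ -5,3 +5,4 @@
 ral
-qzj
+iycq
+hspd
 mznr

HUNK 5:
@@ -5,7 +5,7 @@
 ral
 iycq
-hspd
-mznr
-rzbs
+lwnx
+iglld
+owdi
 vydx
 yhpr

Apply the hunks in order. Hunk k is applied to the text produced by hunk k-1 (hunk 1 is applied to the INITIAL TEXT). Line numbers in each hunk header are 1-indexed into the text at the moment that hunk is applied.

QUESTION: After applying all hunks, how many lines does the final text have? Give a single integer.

Answer: 13

Derivation:
Hunk 1: at line 10 remove [gbes,pue] add [yhpr] -> 13 lines: jvuz sxqbk yvcka fcrmj aos qzj mznr rzbs dvh zegc yhpr xle eri
Hunk 2: at line 1 remove [yvcka,fcrmj,aos] add [xdak,jifnc,ral] -> 13 lines: jvuz sxqbk xdak jifnc ral qzj mznr rzbs dvh zegc yhpr xle eri
Hunk 3: at line 7 remove [dvh,zegc] add [vydx] -> 12 lines: jvuz sxqbk xdak jifnc ral qzj mznr rzbs vydx yhpr xle eri
Hunk 4: at line 5 remove [qzj] add [iycq,hspd] -> 13 lines: jvuz sxqbk xdak jifnc ral iycq hspd mznr rzbs vydx yhpr xle eri
Hunk 5: at line 5 remove [hspd,mznr,rzbs] add [lwnx,iglld,owdi] -> 13 lines: jvuz sxqbk xdak jifnc ral iycq lwnx iglld owdi vydx yhpr xle eri
Final line count: 13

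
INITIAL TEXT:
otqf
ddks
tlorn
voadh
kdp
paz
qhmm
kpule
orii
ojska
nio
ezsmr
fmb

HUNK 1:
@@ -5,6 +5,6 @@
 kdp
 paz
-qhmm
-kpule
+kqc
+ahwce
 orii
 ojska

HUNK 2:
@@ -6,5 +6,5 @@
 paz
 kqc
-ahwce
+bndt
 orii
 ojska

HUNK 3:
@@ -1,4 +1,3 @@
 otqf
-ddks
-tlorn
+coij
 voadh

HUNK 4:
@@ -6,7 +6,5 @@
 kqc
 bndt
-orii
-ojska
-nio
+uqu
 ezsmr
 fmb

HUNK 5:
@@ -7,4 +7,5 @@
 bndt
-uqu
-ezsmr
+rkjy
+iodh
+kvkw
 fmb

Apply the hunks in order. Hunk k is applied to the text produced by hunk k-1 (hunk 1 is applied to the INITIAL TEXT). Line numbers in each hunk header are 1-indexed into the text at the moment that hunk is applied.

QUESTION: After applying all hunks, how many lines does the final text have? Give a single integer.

Answer: 11

Derivation:
Hunk 1: at line 5 remove [qhmm,kpule] add [kqc,ahwce] -> 13 lines: otqf ddks tlorn voadh kdp paz kqc ahwce orii ojska nio ezsmr fmb
Hunk 2: at line 6 remove [ahwce] add [bndt] -> 13 lines: otqf ddks tlorn voadh kdp paz kqc bndt orii ojska nio ezsmr fmb
Hunk 3: at line 1 remove [ddks,tlorn] add [coij] -> 12 lines: otqf coij voadh kdp paz kqc bndt orii ojska nio ezsmr fmb
Hunk 4: at line 6 remove [orii,ojska,nio] add [uqu] -> 10 lines: otqf coij voadh kdp paz kqc bndt uqu ezsmr fmb
Hunk 5: at line 7 remove [uqu,ezsmr] add [rkjy,iodh,kvkw] -> 11 lines: otqf coij voadh kdp paz kqc bndt rkjy iodh kvkw fmb
Final line count: 11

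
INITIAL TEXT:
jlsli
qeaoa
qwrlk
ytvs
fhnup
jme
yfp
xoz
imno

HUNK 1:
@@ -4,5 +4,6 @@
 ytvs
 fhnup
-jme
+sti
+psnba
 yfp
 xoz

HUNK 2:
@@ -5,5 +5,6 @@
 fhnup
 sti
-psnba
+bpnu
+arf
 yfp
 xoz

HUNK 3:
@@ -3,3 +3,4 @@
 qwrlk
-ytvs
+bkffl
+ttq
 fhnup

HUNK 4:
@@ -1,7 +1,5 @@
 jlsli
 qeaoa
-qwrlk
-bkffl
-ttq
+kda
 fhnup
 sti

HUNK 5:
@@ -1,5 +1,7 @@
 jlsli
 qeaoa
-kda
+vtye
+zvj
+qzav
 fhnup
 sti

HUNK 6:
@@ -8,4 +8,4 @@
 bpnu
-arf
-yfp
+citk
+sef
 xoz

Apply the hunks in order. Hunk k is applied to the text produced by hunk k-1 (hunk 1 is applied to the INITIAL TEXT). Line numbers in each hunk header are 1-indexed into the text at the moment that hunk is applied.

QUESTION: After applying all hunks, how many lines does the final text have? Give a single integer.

Hunk 1: at line 4 remove [jme] add [sti,psnba] -> 10 lines: jlsli qeaoa qwrlk ytvs fhnup sti psnba yfp xoz imno
Hunk 2: at line 5 remove [psnba] add [bpnu,arf] -> 11 lines: jlsli qeaoa qwrlk ytvs fhnup sti bpnu arf yfp xoz imno
Hunk 3: at line 3 remove [ytvs] add [bkffl,ttq] -> 12 lines: jlsli qeaoa qwrlk bkffl ttq fhnup sti bpnu arf yfp xoz imno
Hunk 4: at line 1 remove [qwrlk,bkffl,ttq] add [kda] -> 10 lines: jlsli qeaoa kda fhnup sti bpnu arf yfp xoz imno
Hunk 5: at line 1 remove [kda] add [vtye,zvj,qzav] -> 12 lines: jlsli qeaoa vtye zvj qzav fhnup sti bpnu arf yfp xoz imno
Hunk 6: at line 8 remove [arf,yfp] add [citk,sef] -> 12 lines: jlsli qeaoa vtye zvj qzav fhnup sti bpnu citk sef xoz imno
Final line count: 12

Answer: 12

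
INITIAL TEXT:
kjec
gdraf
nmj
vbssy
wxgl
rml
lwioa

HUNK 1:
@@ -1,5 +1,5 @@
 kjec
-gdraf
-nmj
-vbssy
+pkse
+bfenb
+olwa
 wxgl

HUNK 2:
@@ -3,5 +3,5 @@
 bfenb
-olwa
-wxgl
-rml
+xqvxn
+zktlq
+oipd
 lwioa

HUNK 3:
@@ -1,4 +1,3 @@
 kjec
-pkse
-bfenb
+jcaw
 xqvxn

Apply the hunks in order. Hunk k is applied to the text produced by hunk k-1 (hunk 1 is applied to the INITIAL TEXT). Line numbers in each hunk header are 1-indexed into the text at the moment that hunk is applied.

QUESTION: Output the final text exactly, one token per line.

Answer: kjec
jcaw
xqvxn
zktlq
oipd
lwioa

Derivation:
Hunk 1: at line 1 remove [gdraf,nmj,vbssy] add [pkse,bfenb,olwa] -> 7 lines: kjec pkse bfenb olwa wxgl rml lwioa
Hunk 2: at line 3 remove [olwa,wxgl,rml] add [xqvxn,zktlq,oipd] -> 7 lines: kjec pkse bfenb xqvxn zktlq oipd lwioa
Hunk 3: at line 1 remove [pkse,bfenb] add [jcaw] -> 6 lines: kjec jcaw xqvxn zktlq oipd lwioa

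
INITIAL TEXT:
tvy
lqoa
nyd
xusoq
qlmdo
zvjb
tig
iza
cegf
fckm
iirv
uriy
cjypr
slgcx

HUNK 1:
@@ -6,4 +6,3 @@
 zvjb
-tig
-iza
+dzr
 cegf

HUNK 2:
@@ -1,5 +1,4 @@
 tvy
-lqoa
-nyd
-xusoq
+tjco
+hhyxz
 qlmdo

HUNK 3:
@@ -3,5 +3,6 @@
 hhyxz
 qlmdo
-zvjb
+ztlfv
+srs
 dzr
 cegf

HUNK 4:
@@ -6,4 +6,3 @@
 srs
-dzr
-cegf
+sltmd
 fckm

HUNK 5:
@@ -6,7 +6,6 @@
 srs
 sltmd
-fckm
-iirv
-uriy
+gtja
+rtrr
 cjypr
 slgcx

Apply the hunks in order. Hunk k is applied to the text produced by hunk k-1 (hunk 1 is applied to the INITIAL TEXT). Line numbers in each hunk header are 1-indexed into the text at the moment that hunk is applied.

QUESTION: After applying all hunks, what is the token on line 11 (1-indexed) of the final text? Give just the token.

Hunk 1: at line 6 remove [tig,iza] add [dzr] -> 13 lines: tvy lqoa nyd xusoq qlmdo zvjb dzr cegf fckm iirv uriy cjypr slgcx
Hunk 2: at line 1 remove [lqoa,nyd,xusoq] add [tjco,hhyxz] -> 12 lines: tvy tjco hhyxz qlmdo zvjb dzr cegf fckm iirv uriy cjypr slgcx
Hunk 3: at line 3 remove [zvjb] add [ztlfv,srs] -> 13 lines: tvy tjco hhyxz qlmdo ztlfv srs dzr cegf fckm iirv uriy cjypr slgcx
Hunk 4: at line 6 remove [dzr,cegf] add [sltmd] -> 12 lines: tvy tjco hhyxz qlmdo ztlfv srs sltmd fckm iirv uriy cjypr slgcx
Hunk 5: at line 6 remove [fckm,iirv,uriy] add [gtja,rtrr] -> 11 lines: tvy tjco hhyxz qlmdo ztlfv srs sltmd gtja rtrr cjypr slgcx
Final line 11: slgcx

Answer: slgcx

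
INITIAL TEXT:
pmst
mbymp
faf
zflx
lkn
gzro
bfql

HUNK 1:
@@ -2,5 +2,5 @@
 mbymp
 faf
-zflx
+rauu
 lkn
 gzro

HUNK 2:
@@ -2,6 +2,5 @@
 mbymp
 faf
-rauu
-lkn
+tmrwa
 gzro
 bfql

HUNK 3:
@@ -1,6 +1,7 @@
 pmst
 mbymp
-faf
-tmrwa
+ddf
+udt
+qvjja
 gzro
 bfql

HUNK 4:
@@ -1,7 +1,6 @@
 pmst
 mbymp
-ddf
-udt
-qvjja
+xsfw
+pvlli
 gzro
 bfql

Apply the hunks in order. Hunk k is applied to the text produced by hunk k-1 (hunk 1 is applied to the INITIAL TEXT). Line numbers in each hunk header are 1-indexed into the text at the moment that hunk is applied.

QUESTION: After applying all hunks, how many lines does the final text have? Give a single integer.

Hunk 1: at line 2 remove [zflx] add [rauu] -> 7 lines: pmst mbymp faf rauu lkn gzro bfql
Hunk 2: at line 2 remove [rauu,lkn] add [tmrwa] -> 6 lines: pmst mbymp faf tmrwa gzro bfql
Hunk 3: at line 1 remove [faf,tmrwa] add [ddf,udt,qvjja] -> 7 lines: pmst mbymp ddf udt qvjja gzro bfql
Hunk 4: at line 1 remove [ddf,udt,qvjja] add [xsfw,pvlli] -> 6 lines: pmst mbymp xsfw pvlli gzro bfql
Final line count: 6

Answer: 6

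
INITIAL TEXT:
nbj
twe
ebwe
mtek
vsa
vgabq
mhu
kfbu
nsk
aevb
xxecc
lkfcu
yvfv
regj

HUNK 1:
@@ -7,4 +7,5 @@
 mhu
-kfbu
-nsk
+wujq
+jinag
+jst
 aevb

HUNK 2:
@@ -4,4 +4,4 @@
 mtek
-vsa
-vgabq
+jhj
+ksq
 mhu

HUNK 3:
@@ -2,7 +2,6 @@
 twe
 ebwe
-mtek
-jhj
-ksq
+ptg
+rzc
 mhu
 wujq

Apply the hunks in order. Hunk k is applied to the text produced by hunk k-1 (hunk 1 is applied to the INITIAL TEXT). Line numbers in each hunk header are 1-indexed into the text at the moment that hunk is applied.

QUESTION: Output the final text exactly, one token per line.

Answer: nbj
twe
ebwe
ptg
rzc
mhu
wujq
jinag
jst
aevb
xxecc
lkfcu
yvfv
regj

Derivation:
Hunk 1: at line 7 remove [kfbu,nsk] add [wujq,jinag,jst] -> 15 lines: nbj twe ebwe mtek vsa vgabq mhu wujq jinag jst aevb xxecc lkfcu yvfv regj
Hunk 2: at line 4 remove [vsa,vgabq] add [jhj,ksq] -> 15 lines: nbj twe ebwe mtek jhj ksq mhu wujq jinag jst aevb xxecc lkfcu yvfv regj
Hunk 3: at line 2 remove [mtek,jhj,ksq] add [ptg,rzc] -> 14 lines: nbj twe ebwe ptg rzc mhu wujq jinag jst aevb xxecc lkfcu yvfv regj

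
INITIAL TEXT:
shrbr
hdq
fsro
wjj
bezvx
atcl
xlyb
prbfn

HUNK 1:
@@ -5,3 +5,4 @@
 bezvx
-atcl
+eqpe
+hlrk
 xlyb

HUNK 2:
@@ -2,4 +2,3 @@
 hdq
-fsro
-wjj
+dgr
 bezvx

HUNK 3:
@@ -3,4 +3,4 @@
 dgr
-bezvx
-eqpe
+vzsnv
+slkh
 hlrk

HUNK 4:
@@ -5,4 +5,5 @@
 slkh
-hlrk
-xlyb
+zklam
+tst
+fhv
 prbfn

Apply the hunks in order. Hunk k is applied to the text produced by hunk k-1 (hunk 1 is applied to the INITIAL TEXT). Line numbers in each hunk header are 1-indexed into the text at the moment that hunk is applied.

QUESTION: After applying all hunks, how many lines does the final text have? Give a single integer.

Hunk 1: at line 5 remove [atcl] add [eqpe,hlrk] -> 9 lines: shrbr hdq fsro wjj bezvx eqpe hlrk xlyb prbfn
Hunk 2: at line 2 remove [fsro,wjj] add [dgr] -> 8 lines: shrbr hdq dgr bezvx eqpe hlrk xlyb prbfn
Hunk 3: at line 3 remove [bezvx,eqpe] add [vzsnv,slkh] -> 8 lines: shrbr hdq dgr vzsnv slkh hlrk xlyb prbfn
Hunk 4: at line 5 remove [hlrk,xlyb] add [zklam,tst,fhv] -> 9 lines: shrbr hdq dgr vzsnv slkh zklam tst fhv prbfn
Final line count: 9

Answer: 9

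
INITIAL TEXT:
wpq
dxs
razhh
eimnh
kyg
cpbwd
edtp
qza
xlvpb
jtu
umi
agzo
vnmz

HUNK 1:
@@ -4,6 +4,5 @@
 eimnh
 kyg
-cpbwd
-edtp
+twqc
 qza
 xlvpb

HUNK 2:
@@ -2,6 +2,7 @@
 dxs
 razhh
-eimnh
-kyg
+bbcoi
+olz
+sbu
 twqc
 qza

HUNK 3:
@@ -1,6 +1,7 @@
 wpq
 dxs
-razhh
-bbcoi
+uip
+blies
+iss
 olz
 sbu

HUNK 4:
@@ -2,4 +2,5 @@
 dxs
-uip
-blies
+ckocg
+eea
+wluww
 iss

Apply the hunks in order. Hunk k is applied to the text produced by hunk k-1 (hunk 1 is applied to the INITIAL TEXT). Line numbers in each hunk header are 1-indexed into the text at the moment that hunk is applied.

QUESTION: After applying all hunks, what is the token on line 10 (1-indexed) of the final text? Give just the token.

Answer: qza

Derivation:
Hunk 1: at line 4 remove [cpbwd,edtp] add [twqc] -> 12 lines: wpq dxs razhh eimnh kyg twqc qza xlvpb jtu umi agzo vnmz
Hunk 2: at line 2 remove [eimnh,kyg] add [bbcoi,olz,sbu] -> 13 lines: wpq dxs razhh bbcoi olz sbu twqc qza xlvpb jtu umi agzo vnmz
Hunk 3: at line 1 remove [razhh,bbcoi] add [uip,blies,iss] -> 14 lines: wpq dxs uip blies iss olz sbu twqc qza xlvpb jtu umi agzo vnmz
Hunk 4: at line 2 remove [uip,blies] add [ckocg,eea,wluww] -> 15 lines: wpq dxs ckocg eea wluww iss olz sbu twqc qza xlvpb jtu umi agzo vnmz
Final line 10: qza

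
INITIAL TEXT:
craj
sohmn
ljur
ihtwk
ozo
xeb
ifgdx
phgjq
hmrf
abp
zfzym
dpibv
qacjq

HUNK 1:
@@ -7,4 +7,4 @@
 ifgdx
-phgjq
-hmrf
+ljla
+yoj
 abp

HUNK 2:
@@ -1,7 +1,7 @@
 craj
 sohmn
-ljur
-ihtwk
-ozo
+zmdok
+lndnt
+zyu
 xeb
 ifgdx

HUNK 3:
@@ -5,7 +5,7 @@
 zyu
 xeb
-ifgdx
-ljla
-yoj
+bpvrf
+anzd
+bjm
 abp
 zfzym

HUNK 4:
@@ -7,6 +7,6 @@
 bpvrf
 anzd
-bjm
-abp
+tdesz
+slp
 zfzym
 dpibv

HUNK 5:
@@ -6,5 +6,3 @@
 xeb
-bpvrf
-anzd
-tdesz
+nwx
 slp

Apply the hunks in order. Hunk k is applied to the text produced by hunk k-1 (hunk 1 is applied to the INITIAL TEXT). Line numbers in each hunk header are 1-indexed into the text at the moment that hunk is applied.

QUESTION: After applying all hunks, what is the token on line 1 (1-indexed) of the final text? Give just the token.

Hunk 1: at line 7 remove [phgjq,hmrf] add [ljla,yoj] -> 13 lines: craj sohmn ljur ihtwk ozo xeb ifgdx ljla yoj abp zfzym dpibv qacjq
Hunk 2: at line 1 remove [ljur,ihtwk,ozo] add [zmdok,lndnt,zyu] -> 13 lines: craj sohmn zmdok lndnt zyu xeb ifgdx ljla yoj abp zfzym dpibv qacjq
Hunk 3: at line 5 remove [ifgdx,ljla,yoj] add [bpvrf,anzd,bjm] -> 13 lines: craj sohmn zmdok lndnt zyu xeb bpvrf anzd bjm abp zfzym dpibv qacjq
Hunk 4: at line 7 remove [bjm,abp] add [tdesz,slp] -> 13 lines: craj sohmn zmdok lndnt zyu xeb bpvrf anzd tdesz slp zfzym dpibv qacjq
Hunk 5: at line 6 remove [bpvrf,anzd,tdesz] add [nwx] -> 11 lines: craj sohmn zmdok lndnt zyu xeb nwx slp zfzym dpibv qacjq
Final line 1: craj

Answer: craj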